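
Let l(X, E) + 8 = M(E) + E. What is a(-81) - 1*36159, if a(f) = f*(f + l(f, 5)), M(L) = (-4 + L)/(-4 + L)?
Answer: -29436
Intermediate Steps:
M(L) = 1
l(X, E) = -7 + E (l(X, E) = -8 + (1 + E) = -7 + E)
a(f) = f*(-2 + f) (a(f) = f*(f + (-7 + 5)) = f*(f - 2) = f*(-2 + f))
a(-81) - 1*36159 = -81*(-2 - 81) - 1*36159 = -81*(-83) - 36159 = 6723 - 36159 = -29436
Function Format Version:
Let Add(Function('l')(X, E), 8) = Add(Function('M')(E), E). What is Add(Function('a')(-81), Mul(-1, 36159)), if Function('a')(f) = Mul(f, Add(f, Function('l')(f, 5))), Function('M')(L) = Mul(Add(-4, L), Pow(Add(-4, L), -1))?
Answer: -29436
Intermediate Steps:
Function('M')(L) = 1
Function('l')(X, E) = Add(-7, E) (Function('l')(X, E) = Add(-8, Add(1, E)) = Add(-7, E))
Function('a')(f) = Mul(f, Add(-2, f)) (Function('a')(f) = Mul(f, Add(f, Add(-7, 5))) = Mul(f, Add(f, -2)) = Mul(f, Add(-2, f)))
Add(Function('a')(-81), Mul(-1, 36159)) = Add(Mul(-81, Add(-2, -81)), Mul(-1, 36159)) = Add(Mul(-81, -83), -36159) = Add(6723, -36159) = -29436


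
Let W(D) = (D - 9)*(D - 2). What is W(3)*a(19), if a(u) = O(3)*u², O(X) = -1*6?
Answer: 12996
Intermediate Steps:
O(X) = -6
W(D) = (-9 + D)*(-2 + D)
a(u) = -6*u²
W(3)*a(19) = (18 + 3² - 11*3)*(-6*19²) = (18 + 9 - 33)*(-6*361) = -6*(-2166) = 12996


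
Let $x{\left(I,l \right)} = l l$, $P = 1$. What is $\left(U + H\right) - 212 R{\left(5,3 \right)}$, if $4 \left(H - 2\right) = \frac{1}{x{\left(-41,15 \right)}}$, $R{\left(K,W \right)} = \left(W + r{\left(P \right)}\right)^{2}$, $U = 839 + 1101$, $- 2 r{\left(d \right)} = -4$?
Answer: $- \frac{3022199}{900} \approx -3358.0$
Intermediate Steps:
$r{\left(d \right)} = 2$ ($r{\left(d \right)} = \left(- \frac{1}{2}\right) \left(-4\right) = 2$)
$x{\left(I,l \right)} = l^{2}$
$U = 1940$
$R{\left(K,W \right)} = \left(2 + W\right)^{2}$ ($R{\left(K,W \right)} = \left(W + 2\right)^{2} = \left(2 + W\right)^{2}$)
$H = \frac{1801}{900}$ ($H = 2 + \frac{1}{4 \cdot 15^{2}} = 2 + \frac{1}{4 \cdot 225} = 2 + \frac{1}{4} \cdot \frac{1}{225} = 2 + \frac{1}{900} = \frac{1801}{900} \approx 2.0011$)
$\left(U + H\right) - 212 R{\left(5,3 \right)} = \left(1940 + \frac{1801}{900}\right) - 212 \left(2 + 3\right)^{2} = \frac{1747801}{900} - 212 \cdot 5^{2} = \frac{1747801}{900} - 5300 = - \frac{3022199}{900}$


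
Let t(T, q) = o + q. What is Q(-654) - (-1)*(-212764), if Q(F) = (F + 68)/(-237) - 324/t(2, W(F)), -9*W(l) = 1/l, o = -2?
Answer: -7507526626/35313 ≈ -2.1260e+5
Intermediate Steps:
W(l) = -1/(9*l)
t(T, q) = -2 + q
Q(F) = -68/237 - 324/(-2 - 1/(9*F)) - F/237 (Q(F) = (F + 68)/(-237) - 324/(-2 - 1/(9*F)) = (68 + F)*(-1/237) - 324/(-2 - 1/(9*F)) = (-68/237 - F/237) - 324/(-2 - 1/(9*F)) = -68/237 - 324/(-2 - 1/(9*F)) - F/237)
Q(-654) - (-1)*(-212764) = (-68 - 18*(-654)**2 + 689867*(-654))/(237*(1 + 18*(-654))) - (-1)*(-212764) = (-68 - 18*427716 - 451173018)/(237*(1 - 11772)) - 1*212764 = (1/237)*(-68 - 7698888 - 451173018)/(-11771) - 212764 = (1/237)*(-1/11771)*(-458871974) - 212764 = 5808506/35313 - 212764 = -7507526626/35313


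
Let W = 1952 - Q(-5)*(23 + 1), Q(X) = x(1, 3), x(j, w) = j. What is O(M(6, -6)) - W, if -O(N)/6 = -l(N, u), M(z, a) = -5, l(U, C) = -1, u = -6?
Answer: -1934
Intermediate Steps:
Q(X) = 1
O(N) = -6 (O(N) = -(-6)*(-1) = -6*1 = -6)
W = 1928 (W = 1952 - (23 + 1) = 1952 - 24 = 1928)
O(M(6, -6)) - W = -6 - 1*1928 = -6 - 1928 = -1934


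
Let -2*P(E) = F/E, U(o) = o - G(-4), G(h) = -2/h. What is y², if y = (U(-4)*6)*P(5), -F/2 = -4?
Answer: 11664/25 ≈ 466.56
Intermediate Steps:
F = 8 (F = -2*(-4) = 8)
U(o) = -½ + o (U(o) = o - (-2)/(-4) = o - (-2)*(-1)/4 = o - 1*½ = o - ½ = -½ + o)
P(E) = -4/E
y = 108/5 (y = ((-½ - 4)*6)*(-4/5) = (-9/2*6)*(-4*⅕) = -27*(-⅘) = 108/5 ≈ 21.600)
y² = (108/5)² = 11664/25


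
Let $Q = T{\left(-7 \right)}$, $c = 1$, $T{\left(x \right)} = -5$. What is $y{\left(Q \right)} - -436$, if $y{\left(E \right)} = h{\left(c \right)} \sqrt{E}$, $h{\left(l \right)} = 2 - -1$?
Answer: $436 + 3 i \sqrt{5} \approx 436.0 + 6.7082 i$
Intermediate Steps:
$Q = -5$
$h{\left(l \right)} = 3$ ($h{\left(l \right)} = 2 + 1 = 3$)
$y{\left(E \right)} = 3 \sqrt{E}$
$y{\left(Q \right)} - -436 = 3 \sqrt{-5} - -436 = 3 i \sqrt{5} + 436 = 436 + 3 i \sqrt{5}$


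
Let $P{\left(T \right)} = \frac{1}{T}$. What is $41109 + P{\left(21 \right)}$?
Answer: $\frac{863290}{21} \approx 41109.0$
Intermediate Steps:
$41109 + P{\left(21 \right)} = 41109 + \frac{1}{21} = \frac{863290}{21}$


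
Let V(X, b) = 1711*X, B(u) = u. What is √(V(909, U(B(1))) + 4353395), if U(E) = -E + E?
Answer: √5908694 ≈ 2430.8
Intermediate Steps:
U(E) = 0
√(V(909, U(B(1))) + 4353395) = √(1711*909 + 4353395) = √(1555299 + 4353395) = √5908694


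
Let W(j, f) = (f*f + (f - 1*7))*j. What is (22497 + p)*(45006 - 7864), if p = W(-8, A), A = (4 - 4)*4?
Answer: 837663526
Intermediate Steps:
A = 0 (A = 0*4 = 0)
W(j, f) = j*(-7 + f + f²) (W(j, f) = (f² + (f - 7))*j = (f² + (-7 + f))*j = (-7 + f + f²)*j = j*(-7 + f + f²))
p = 56 (p = -8*(-7 + 0 + 0²) = -8*(-7 + 0 + 0) = -8*(-7) = 56)
(22497 + p)*(45006 - 7864) = (22497 + 56)*(45006 - 7864) = 22553*37142 = 837663526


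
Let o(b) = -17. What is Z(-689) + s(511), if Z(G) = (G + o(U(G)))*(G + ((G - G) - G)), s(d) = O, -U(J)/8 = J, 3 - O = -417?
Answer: 420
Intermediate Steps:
O = 420 (O = 3 - 1*(-417) = 3 + 417 = 420)
U(J) = -8*J
s(d) = 420
Z(G) = 0 (Z(G) = (G - 17)*(G + ((G - G) - G)) = (-17 + G)*(G + (0 - G)) = (-17 + G)*(G - G) = (-17 + G)*0 = 0)
Z(-689) + s(511) = 0 + 420 = 420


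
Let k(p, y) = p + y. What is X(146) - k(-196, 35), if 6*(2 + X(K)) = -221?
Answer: 733/6 ≈ 122.17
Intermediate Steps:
X(K) = -233/6 (X(K) = -2 + (1/6)*(-221) = -2 - 221/6 = -233/6)
X(146) - k(-196, 35) = -233/6 - (-196 + 35) = -233/6 - 1*(-161) = -233/6 + 161 = 733/6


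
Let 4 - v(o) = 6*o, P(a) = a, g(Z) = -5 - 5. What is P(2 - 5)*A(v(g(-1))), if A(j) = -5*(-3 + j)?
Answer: 915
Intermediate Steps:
g(Z) = -10
v(o) = 4 - 6*o
A(j) = 15 - 5*j
P(2 - 5)*A(v(g(-1))) = (2 - 5)*(15 - 5*(4 - 6*(-10))) = -3*(15 - 5*(4 + 60)) = -3*(15 - 5*64) = -3*(15 - 320) = -3*(-305) = 915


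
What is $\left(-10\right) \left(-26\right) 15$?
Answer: $3900$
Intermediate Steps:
$\left(-10\right) \left(-26\right) 15 = 260 \cdot 15 = 3900$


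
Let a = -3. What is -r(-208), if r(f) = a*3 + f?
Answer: 217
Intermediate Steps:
r(f) = -9 + f (r(f) = -3*3 + f = -9 + f)
-r(-208) = -(-9 - 208) = -1*(-217) = 217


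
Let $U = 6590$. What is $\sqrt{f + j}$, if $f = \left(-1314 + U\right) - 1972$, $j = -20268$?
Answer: $2 i \sqrt{4241} \approx 130.25 i$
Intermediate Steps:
$f = 3304$ ($f = \left(-1314 + 6590\right) - 1972 = 5276 - 1972 = 3304$)
$\sqrt{f + j} = \sqrt{3304 - 20268} = \sqrt{-16964} = 2 i \sqrt{4241}$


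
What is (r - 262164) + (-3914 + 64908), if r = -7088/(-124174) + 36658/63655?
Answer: -795051108563884/3952147985 ≈ -2.0117e+5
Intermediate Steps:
r = 2501578566/3952147985 (r = -7088*(-1/124174) + 36658*(1/63655) = 3544/62087 + 36658/63655 = 2501578566/3952147985 ≈ 0.63297)
(r - 262164) + (-3914 + 64908) = (2501578566/3952147985 - 262164) + (-3914 + 64908) = -1036108422760974/3952147985 + 60994 = -795051108563884/3952147985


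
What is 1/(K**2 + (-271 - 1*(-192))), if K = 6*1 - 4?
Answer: -1/75 ≈ -0.013333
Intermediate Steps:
K = 2 (K = 6 - 4 = 2)
1/(K**2 + (-271 - 1*(-192))) = 1/(2**2 + (-271 - 1*(-192))) = 1/(4 + (-271 + 192)) = 1/(4 - 79) = 1/(-75) = -1/75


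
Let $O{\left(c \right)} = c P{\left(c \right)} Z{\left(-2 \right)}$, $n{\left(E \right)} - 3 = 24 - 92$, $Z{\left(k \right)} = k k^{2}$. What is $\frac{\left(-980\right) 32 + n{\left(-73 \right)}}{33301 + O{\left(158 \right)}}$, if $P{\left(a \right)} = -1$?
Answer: $- \frac{6285}{6913} \approx -0.90916$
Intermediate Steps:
$Z{\left(k \right)} = k^{3}$
$n{\left(E \right)} = -65$ ($n{\left(E \right)} = 3 + \left(24 - 92\right) = 3 - 68 = -65$)
$O{\left(c \right)} = 8 c$ ($O{\left(c \right)} = c \left(-1\right) \left(-2\right)^{3} = - c \left(-8\right) = 8 c$)
$\frac{\left(-980\right) 32 + n{\left(-73 \right)}}{33301 + O{\left(158 \right)}} = \frac{\left(-980\right) 32 - 65}{33301 + 8 \cdot 158} = \frac{-31360 - 65}{33301 + 1264} = - \frac{31425}{34565} = \left(-31425\right) \frac{1}{34565} = - \frac{6285}{6913}$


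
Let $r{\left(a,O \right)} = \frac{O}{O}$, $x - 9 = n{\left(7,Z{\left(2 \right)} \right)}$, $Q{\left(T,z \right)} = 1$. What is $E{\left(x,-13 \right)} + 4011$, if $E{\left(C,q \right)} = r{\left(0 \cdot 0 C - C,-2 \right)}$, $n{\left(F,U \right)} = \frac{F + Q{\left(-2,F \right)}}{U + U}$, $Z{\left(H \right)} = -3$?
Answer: $4012$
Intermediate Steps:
$n{\left(F,U \right)} = \frac{1 + F}{2 U}$ ($n{\left(F,U \right)} = \frac{F + 1}{U + U} = \frac{1 + F}{2 U}$)
$x = \frac{23}{3}$ ($x = 9 + \frac{1 + 7}{2 \left(-3\right)} = 9 + \frac{1}{2} \left(- \frac{1}{3}\right) 8 = 9 - \frac{4}{3} = \frac{23}{3} \approx 7.6667$)
$r{\left(a,O \right)} = 1$
$E{\left(C,q \right)} = 1$
$E{\left(x,-13 \right)} + 4011 = 1 + 4011 = 4012$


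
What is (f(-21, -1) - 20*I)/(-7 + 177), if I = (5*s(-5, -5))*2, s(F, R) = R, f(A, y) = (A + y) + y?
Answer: 977/170 ≈ 5.7471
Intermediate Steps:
f(A, y) = A + 2*y
I = -50 (I = (5*(-5))*2 = -25*2 = -50)
(f(-21, -1) - 20*I)/(-7 + 177) = ((-21 + 2*(-1)) - 20*(-50))/(-7 + 177) = ((-21 - 2) + 1000)/170 = (-23 + 1000)*(1/170) = 977*(1/170) = 977/170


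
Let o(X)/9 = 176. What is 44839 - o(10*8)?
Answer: 43255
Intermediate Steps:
o(X) = 1584 (o(X) = 9*176 = 1584)
44839 - o(10*8) = 44839 - 1*1584 = 44839 - 1584 = 43255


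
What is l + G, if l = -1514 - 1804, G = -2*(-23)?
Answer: -3272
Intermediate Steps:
G = 46
l = -3318
l + G = -3318 + 46 = -3272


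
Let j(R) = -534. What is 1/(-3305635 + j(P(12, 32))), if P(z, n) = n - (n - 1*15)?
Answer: -1/3306169 ≈ -3.0246e-7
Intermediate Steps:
P(z, n) = 15 (P(z, n) = n - (n - 15) = n - (-15 + n) = n + (15 - n) = 15)
1/(-3305635 + j(P(12, 32))) = 1/(-3305635 - 534) = 1/(-3306169) = -1/3306169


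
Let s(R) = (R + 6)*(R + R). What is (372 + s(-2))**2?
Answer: 126736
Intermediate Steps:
s(R) = 2*R*(6 + R) (s(R) = (6 + R)*(2*R) = 2*R*(6 + R))
(372 + s(-2))**2 = (372 + 2*(-2)*(6 - 2))**2 = (372 + 2*(-2)*4)**2 = (372 - 16)**2 = 356**2 = 126736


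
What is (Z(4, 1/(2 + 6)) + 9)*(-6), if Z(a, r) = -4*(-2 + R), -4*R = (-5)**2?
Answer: -252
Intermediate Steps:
R = -25/4 (R = -1/4*(-5)**2 = -1/4*25 = -25/4 ≈ -6.2500)
Z(a, r) = 33 (Z(a, r) = -4*(-2 - 25/4) = -4*(-33/4) = 33)
(Z(4, 1/(2 + 6)) + 9)*(-6) = (33 + 9)*(-6) = 42*(-6) = -252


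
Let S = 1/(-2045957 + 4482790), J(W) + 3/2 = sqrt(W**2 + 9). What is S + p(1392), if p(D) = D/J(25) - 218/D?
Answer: 1927726271587/612268912248 + 5568*sqrt(634)/2527 ≈ 58.629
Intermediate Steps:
J(W) = -3/2 + sqrt(9 + W**2) (J(W) = -3/2 + sqrt(W**2 + 9) = -3/2 + sqrt(9 + W**2))
S = 1/2436833 ≈ 4.1037e-7
p(D) = -218/D + D/(-3/2 + sqrt(634)) (p(D) = D/(-3/2 + sqrt(9 + 25**2)) - 218/D = D/(-3/2 + sqrt(9 + 625)) - 218/D = D/(-3/2 + sqrt(634)) - 218/D = -218/D + D/(-3/2 + sqrt(634)))
S + p(1392) = 1/2436833 + 2*(-327 - 1*1392**2 + 218*sqrt(634))/(1392*(3 - 2*sqrt(634))) = 1/2436833 + 2*(1/1392)*(-327 - 1*1937664 + 218*sqrt(634))/(3 - 2*sqrt(634)) = 1/2436833 + 2*(1/1392)*(-327 - 1937664 + 218*sqrt(634))/(3 - 2*sqrt(634)) = 1/2436833 + 2*(1/1392)*(-1937991 + 218*sqrt(634))/(3 - 2*sqrt(634)) = 1/2436833 + (-1937991 + 218*sqrt(634))/(696*(3 - 2*sqrt(634)))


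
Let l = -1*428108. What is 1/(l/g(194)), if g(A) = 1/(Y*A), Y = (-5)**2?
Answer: -1/2076323800 ≈ -4.8162e-10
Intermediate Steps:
Y = 25
l = -428108
g(A) = 1/(25*A)
1/(l/g(194)) = 1/(-428108/((1/25)/194)) = 1/(-428108/((1/25)*(1/194))) = 1/(-428108/1/4850) = 1/(-428108*4850) = 1/(-2076323800) = -1/2076323800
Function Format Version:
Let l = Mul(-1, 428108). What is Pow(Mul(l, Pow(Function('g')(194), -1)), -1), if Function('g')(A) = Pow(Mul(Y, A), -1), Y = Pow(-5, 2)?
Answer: Rational(-1, 2076323800) ≈ -4.8162e-10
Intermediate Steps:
Y = 25
l = -428108
Function('g')(A) = Mul(Rational(1, 25), Pow(A, -1)) (Function('g')(A) = Pow(Mul(25, A), -1) = Mul(Rational(1, 25), Pow(A, -1)))
Pow(Mul(l, Pow(Function('g')(194), -1)), -1) = Pow(Mul(-428108, Pow(Mul(Rational(1, 25), Pow(194, -1)), -1)), -1) = Pow(Mul(-428108, Pow(Mul(Rational(1, 25), Rational(1, 194)), -1)), -1) = Pow(Mul(-428108, Pow(Rational(1, 4850), -1)), -1) = Pow(Mul(-428108, 4850), -1) = Pow(-2076323800, -1) = Rational(-1, 2076323800)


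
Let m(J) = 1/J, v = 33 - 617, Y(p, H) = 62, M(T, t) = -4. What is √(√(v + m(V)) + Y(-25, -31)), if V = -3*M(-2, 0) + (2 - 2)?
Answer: √(2232 + 42*I*√429)/6 ≈ 8.0169 + 1.5071*I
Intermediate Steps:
v = -584
V = 12 (V = -3*(-4) + (2 - 2) = 12 + 0 = 12)
√(√(v + m(V)) + Y(-25, -31)) = √(√(-584 + 1/12) + 62) = √(√(-7007/12) + 62) = √(7*I*√429/6 + 62) = √(62 + 7*I*√429/6)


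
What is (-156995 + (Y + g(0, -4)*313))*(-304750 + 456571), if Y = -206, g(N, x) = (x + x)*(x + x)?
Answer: -20825134749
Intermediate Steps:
g(N, x) = 4*x**2 (g(N, x) = (2*x)*(2*x) = 4*x**2)
(-156995 + (Y + g(0, -4)*313))*(-304750 + 456571) = (-156995 + (-206 + (4*(-4)**2)*313))*(-304750 + 456571) = (-156995 + (-206 + (4*16)*313))*151821 = (-156995 + (-206 + 64*313))*151821 = (-156995 + (-206 + 20032))*151821 = (-156995 + 19826)*151821 = -137169*151821 = -20825134749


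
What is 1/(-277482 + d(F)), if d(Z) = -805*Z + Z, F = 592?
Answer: -1/753450 ≈ -1.3272e-6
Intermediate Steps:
d(Z) = -804*Z
1/(-277482 + d(F)) = 1/(-277482 - 804*592) = 1/(-277482 - 475968) = 1/(-753450) = -1/753450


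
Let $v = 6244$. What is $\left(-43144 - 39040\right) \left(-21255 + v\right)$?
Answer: $1233664024$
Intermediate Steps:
$\left(-43144 - 39040\right) \left(-21255 + v\right) = \left(-43144 - 39040\right) \left(-21255 + 6244\right) = \left(-82184\right) \left(-15011\right) = 1233664024$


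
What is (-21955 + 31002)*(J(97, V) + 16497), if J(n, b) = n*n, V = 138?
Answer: 234371582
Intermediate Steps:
J(n, b) = n²
(-21955 + 31002)*(J(97, V) + 16497) = (-21955 + 31002)*(97² + 16497) = 9047*(9409 + 16497) = 9047*25906 = 234371582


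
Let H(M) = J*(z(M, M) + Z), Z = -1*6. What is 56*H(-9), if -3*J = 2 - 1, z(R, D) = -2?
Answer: 448/3 ≈ 149.33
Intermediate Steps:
Z = -6
J = -1/3 (J = -(2 - 1)/3 = -1/3*1 = -1/3 ≈ -0.33333)
H(M) = 8/3 (H(M) = -(-2 - 6)/3 = -1/3*(-8) = 8/3)
56*H(-9) = 56*(8/3) = 448/3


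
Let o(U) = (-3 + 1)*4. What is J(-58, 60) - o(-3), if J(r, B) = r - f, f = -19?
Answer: -31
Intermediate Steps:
J(r, B) = 19 + r (J(r, B) = r - 1*(-19) = r + 19 = 19 + r)
o(U) = -8 (o(U) = -2*4 = -8)
J(-58, 60) - o(-3) = (19 - 58) - 1*(-8) = -39 + 8 = -31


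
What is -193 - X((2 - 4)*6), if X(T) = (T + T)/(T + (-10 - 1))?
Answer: -4463/23 ≈ -194.04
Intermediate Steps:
X(T) = 2*T/(-11 + T) (X(T) = (2*T)/(T - 11) = (2*T)/(-11 + T) = 2*T/(-11 + T))
-193 - X((2 - 4)*6) = -193 - 2*(2 - 4)*6/(-11 + (2 - 4)*6) = -193 - 2*(-2*6)/(-11 - 2*6) = -193 - 2*(-12)/(-11 - 12) = -193 - 2*(-12)/(-23) = -193 - 2*(-12)*(-1)/23 = -193 - 1*24/23 = -193 - 24/23 = -4463/23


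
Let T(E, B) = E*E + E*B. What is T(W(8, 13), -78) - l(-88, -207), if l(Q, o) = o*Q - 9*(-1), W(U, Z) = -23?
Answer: -15902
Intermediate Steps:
l(Q, o) = 9 + Q*o (l(Q, o) = Q*o + 9 = 9 + Q*o)
T(E, B) = E² + B*E
T(W(8, 13), -78) - l(-88, -207) = -23*(-78 - 23) - (9 - 88*(-207)) = -23*(-101) - (9 + 18216) = 2323 - 1*18225 = 2323 - 18225 = -15902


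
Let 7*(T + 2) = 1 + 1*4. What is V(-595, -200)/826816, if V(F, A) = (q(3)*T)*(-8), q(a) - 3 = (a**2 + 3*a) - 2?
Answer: 171/723464 ≈ 0.00023636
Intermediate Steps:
T = -9/7 (T = -2 + (1 + 1*4)/7 = -2 + (1 + 4)/7 = -2 + (1/7)*5 = -2 + 5/7 = -9/7 ≈ -1.2857)
q(a) = 1 + a**2 + 3*a (q(a) = 3 + ((a**2 + 3*a) - 2) = 3 + (-2 + a**2 + 3*a) = 1 + a**2 + 3*a)
V(F, A) = 1368/7 (V(F, A) = ((1 + 3**2 + 3*3)*(-9/7))*(-8) = ((1 + 9 + 9)*(-9/7))*(-8) = (19*(-9/7))*(-8) = -171/7*(-8) = 1368/7)
V(-595, -200)/826816 = (1368/7)/826816 = (1368/7)*(1/826816) = 171/723464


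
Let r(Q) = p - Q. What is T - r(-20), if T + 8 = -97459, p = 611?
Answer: -98098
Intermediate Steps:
r(Q) = 611 - Q
T = -97467 (T = -8 - 97459 = -97467)
T - r(-20) = -97467 - (611 - 1*(-20)) = -97467 - (611 + 20) = -97467 - 1*631 = -97467 - 631 = -98098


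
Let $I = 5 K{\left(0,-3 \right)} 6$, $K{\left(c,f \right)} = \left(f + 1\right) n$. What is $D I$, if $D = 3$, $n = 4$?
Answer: $-720$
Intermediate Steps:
$K{\left(c,f \right)} = 4 + 4 f$ ($K{\left(c,f \right)} = \left(f + 1\right) 4 = \left(1 + f\right) 4 = 4 + 4 f$)
$I = -240$ ($I = 5 \left(4 + 4 \left(-3\right)\right) 6 = 5 \left(4 - 12\right) 6 = 5 \left(-8\right) 6 = \left(-40\right) 6 = -240$)
$D I = 3 \left(-240\right) = -720$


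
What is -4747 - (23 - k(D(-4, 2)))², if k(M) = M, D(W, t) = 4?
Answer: -5108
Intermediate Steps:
-4747 - (23 - k(D(-4, 2)))² = -4747 - (23 - 1*4)² = -4747 - (23 - 4)² = -4747 - 1*19² = -4747 - 1*361 = -4747 - 361 = -5108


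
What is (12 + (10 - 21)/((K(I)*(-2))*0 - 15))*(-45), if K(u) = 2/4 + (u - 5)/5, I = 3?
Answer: -573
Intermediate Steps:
K(u) = -1/2 + u/5 (K(u) = 2*(1/4) + (-5 + u)*(1/5) = 1/2 + (-1 + u/5) = -1/2 + u/5)
(12 + (10 - 21)/((K(I)*(-2))*0 - 15))*(-45) = (12 + (10 - 21)/(((-1/2 + (1/5)*3)*(-2))*0 - 15))*(-45) = (12 - 11/(((-1/2 + 3/5)*(-2))*0 - 15))*(-45) = (12 - 11/(((1/10)*(-2))*0 - 15))*(-45) = (12 - 11/(-1/5*0 - 15))*(-45) = (12 - 11/(0 - 15))*(-45) = (12 - 11/(-15))*(-45) = (12 - 11*(-1/15))*(-45) = (12 + 11/15)*(-45) = (191/15)*(-45) = -573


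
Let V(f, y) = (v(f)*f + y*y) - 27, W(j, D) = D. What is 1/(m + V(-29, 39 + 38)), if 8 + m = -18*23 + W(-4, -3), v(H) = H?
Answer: 1/6318 ≈ 0.00015828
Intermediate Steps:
V(f, y) = -27 + f**2 + y**2 (V(f, y) = (f*f + y*y) - 27 = (f**2 + y**2) - 27 = -27 + f**2 + y**2)
m = -425 (m = -8 + (-18*23 - 3) = -8 + (-414 - 3) = -8 - 417 = -425)
1/(m + V(-29, 39 + 38)) = 1/(-425 + (-27 + (-29)**2 + (39 + 38)**2)) = 1/(-425 + (-27 + 841 + 77**2)) = 1/(-425 + (-27 + 841 + 5929)) = 1/(-425 + 6743) = 1/6318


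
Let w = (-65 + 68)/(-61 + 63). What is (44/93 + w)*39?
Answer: 4771/62 ≈ 76.952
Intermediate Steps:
w = 3/2 ≈ 1.5000
(44/93 + w)*39 = (44/93 + 3/2)*39 = (367/186)*39 = 4771/62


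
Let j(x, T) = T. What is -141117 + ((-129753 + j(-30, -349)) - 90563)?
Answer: -361782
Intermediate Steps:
-141117 + ((-129753 + j(-30, -349)) - 90563) = -141117 + ((-129753 - 349) - 90563) = -141117 + (-130102 - 90563) = -141117 - 220665 = -361782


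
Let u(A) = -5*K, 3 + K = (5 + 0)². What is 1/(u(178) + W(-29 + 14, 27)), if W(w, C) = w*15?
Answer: -1/335 ≈ -0.0029851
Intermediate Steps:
W(w, C) = 15*w
K = 22 (K = -3 + (5 + 0)² = -3 + 5² = -3 + 25 = 22)
u(A) = -110 (u(A) = -5*22 = -110)
1/(u(178) + W(-29 + 14, 27)) = 1/(-110 + 15*(-29 + 14)) = 1/(-110 + 15*(-15)) = 1/(-110 - 225) = 1/(-335) = -1/335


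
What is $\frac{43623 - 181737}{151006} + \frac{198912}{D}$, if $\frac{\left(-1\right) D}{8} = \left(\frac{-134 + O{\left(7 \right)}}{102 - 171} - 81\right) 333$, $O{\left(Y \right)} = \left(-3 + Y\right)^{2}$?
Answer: $\frac{11180609}{413076913} \approx 0.027067$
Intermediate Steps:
$D = \frac{4858248}{23}$ ($D = - 8 \left(\frac{-134 + \left(-3 + 7\right)^{2}}{102 - 171} - 81\right) 333 = - 8 \left(\frac{-134 + 4^{2}}{-69} - 81\right) 333 = - 8 \left(\left(-134 + 16\right) \left(- \frac{1}{69}\right) - 81\right) 333 = - 8 \left(\left(-118\right) \left(- \frac{1}{69}\right) - 81\right) 333 = - 8 \left(\frac{118}{69} - 81\right) 333 = - 8 \left(\left(- \frac{5471}{69}\right) 333\right) = \left(-8\right) \left(- \frac{607281}{23}\right) = \frac{4858248}{23} \approx 2.1123 \cdot 10^{5}$)
$\frac{43623 - 181737}{151006} + \frac{198912}{D} = \frac{43623 - 181737}{151006} + \frac{198912}{\frac{4858248}{23}} = \left(-138114\right) \frac{1}{151006} + 198912 \cdot \frac{23}{4858248} = - \frac{69057}{75503} + \frac{5152}{5471} = \frac{11180609}{413076913}$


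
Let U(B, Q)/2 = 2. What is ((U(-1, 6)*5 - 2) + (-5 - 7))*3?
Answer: 18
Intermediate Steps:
U(B, Q) = 4 (U(B, Q) = 2*2 = 4)
((U(-1, 6)*5 - 2) + (-5 - 7))*3 = ((4*5 - 2) + (-5 - 7))*3 = ((20 - 2) - 12)*3 = (18 - 12)*3 = 6*3 = 18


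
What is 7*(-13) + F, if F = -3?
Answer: -94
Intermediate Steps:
7*(-13) + F = 7*(-13) - 3 = -91 - 3 = -94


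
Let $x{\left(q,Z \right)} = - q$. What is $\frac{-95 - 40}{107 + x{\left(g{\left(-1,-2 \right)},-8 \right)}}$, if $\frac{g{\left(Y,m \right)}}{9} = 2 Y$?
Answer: $- \frac{27}{25} \approx -1.08$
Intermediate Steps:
$g{\left(Y,m \right)} = 18 Y$ ($g{\left(Y,m \right)} = 9 \cdot 2 Y = 18 Y$)
$\frac{-95 - 40}{107 + x{\left(g{\left(-1,-2 \right)},-8 \right)}} = \frac{-95 - 40}{107 - 18 \left(-1\right)} = \frac{1}{107 - -18} \left(-135\right) = \frac{1}{107 + 18} \left(-135\right) = \frac{1}{125} \left(-135\right) = - \frac{27}{25}$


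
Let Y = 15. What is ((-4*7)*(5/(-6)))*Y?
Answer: 350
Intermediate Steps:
((-4*7)*(5/(-6)))*Y = ((-4*7)*(5/(-6)))*15 = -140*(-1)/6*15 = -28*(-⅚)*15 = (70/3)*15 = 350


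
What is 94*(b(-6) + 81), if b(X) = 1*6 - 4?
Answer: 7802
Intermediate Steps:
b(X) = 2 (b(X) = 6 - 4 = 2)
94*(b(-6) + 81) = 94*(2 + 81) = 94*83 = 7802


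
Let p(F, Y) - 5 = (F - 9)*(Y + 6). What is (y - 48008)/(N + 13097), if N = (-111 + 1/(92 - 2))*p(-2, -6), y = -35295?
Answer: -1499454/225757 ≈ -6.6419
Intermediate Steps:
p(F, Y) = 5 + (-9 + F)*(6 + Y) (p(F, Y) = 5 + (F - 9)*(Y + 6) = 5 + (-9 + F)*(6 + Y))
N = -9989/18 (N = (-111 + 1/(92 - 2))*(-49 - 9*(-6) + 6*(-2) - 2*(-6)) = (-111 + 1/90)*(-49 + 54 - 12 + 12) = (-111 + 1/90)*5 = -9989/90*5 = -9989/18 ≈ -554.94)
(y - 48008)/(N + 13097) = (-35295 - 48008)/(-9989/18 + 13097) = -83303/225757/18 = -83303*18/225757 = -1499454/225757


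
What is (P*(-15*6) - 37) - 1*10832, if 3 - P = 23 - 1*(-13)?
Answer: -7899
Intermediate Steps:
P = -33 (P = 3 - (23 - 1*(-13)) = 3 - (23 + 13) = 3 - 1*36 = 3 - 36 = -33)
(P*(-15*6) - 37) - 1*10832 = (-(-495)*6 - 37) - 1*10832 = (-33*(-90) - 37) - 10832 = (2970 - 37) - 10832 = 2933 - 10832 = -7899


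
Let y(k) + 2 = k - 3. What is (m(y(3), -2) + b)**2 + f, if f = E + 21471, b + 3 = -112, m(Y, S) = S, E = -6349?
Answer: 28811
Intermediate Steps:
y(k) = -5 + k (y(k) = -2 + (k - 3) = -2 + (-3 + k) = -5 + k)
b = -115 (b = -3 - 112 = -115)
f = 15122 (f = -6349 + 21471 = 15122)
(m(y(3), -2) + b)**2 + f = (-2 - 115)**2 + 15122 = (-117)**2 + 15122 = 13689 + 15122 = 28811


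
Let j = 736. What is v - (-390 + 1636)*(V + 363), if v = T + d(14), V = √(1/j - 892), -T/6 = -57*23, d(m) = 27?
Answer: -444405 - 623*I*√30199506/92 ≈ -4.4441e+5 - 37213.0*I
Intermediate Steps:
T = 7866 (T = -(-342)*23 = -6*(-1311) = 7866)
V = I*√30199506/184 (V = √(1/736 - 892) = √(-656511/736) = I*√30199506/184 ≈ 29.866*I)
v = 7893 (v = 7866 + 27 = 7893)
v - (-390 + 1636)*(V + 363) = 7893 - (-390 + 1636)*(I*√30199506/184 + 363) = 7893 - 1246*(363 + I*√30199506/184) = 7893 - (452298 + 623*I*√30199506/92) = 7893 + (-452298 - 623*I*√30199506/92) = -444405 - 623*I*√30199506/92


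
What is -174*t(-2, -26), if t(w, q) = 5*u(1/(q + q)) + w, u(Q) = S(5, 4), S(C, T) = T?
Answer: -3132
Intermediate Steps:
u(Q) = 4
t(w, q) = 20 + w (t(w, q) = 5*4 + w = 20 + w)
-174*t(-2, -26) = -174*(20 - 2) = -174*18 = -3132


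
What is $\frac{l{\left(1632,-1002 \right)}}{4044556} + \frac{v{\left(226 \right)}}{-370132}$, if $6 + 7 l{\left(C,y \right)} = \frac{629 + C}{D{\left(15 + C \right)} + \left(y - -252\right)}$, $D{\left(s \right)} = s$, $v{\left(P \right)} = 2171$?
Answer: $- \frac{70325721439}{11989523057577} \approx -0.0058656$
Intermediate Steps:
$l{\left(C,y \right)} = - \frac{6}{7} + \frac{629 + C}{7 \left(267 + C + y\right)}$ ($l{\left(C,y \right)} = - \frac{6}{7} + \frac{\left(629 + C\right) \frac{1}{\left(15 + C\right) + \left(y - -252\right)}}{7} = - \frac{6}{7} + \frac{\left(629 + C\right) \frac{1}{\left(15 + C\right) + \left(y + 252\right)}}{7} = - \frac{6}{7} + \frac{\left(629 + C\right) \frac{1}{\left(15 + C\right) + \left(252 + y\right)}}{7} = - \frac{6}{7} + \frac{\left(629 + C\right) \frac{1}{267 + C + y}}{7} = - \frac{6}{7} + \frac{\frac{1}{267 + C + y} \left(629 + C\right)}{7} = - \frac{6}{7} + \frac{629 + C}{7 \left(267 + C + y\right)}$)
$\frac{l{\left(1632,-1002 \right)}}{4044556} + \frac{v{\left(226 \right)}}{-370132} = \frac{\frac{1}{7} \frac{1}{267 + 1632 - 1002} \left(-973 - -6012 - 8160\right)}{4044556} + \frac{2171}{-370132} = \frac{-973 + 6012 - 8160}{7 \cdot 897} \cdot \frac{1}{4044556} + 2171 \left(- \frac{1}{370132}\right) = \frac{1}{7} \cdot \frac{1}{897} \left(-3121\right) \frac{1}{4044556} - \frac{2171}{370132} = \left(- \frac{3121}{6279}\right) \frac{1}{4044556} - \frac{2171}{370132} = - \frac{3121}{25395767124} - \frac{2171}{370132} = - \frac{70325721439}{11989523057577}$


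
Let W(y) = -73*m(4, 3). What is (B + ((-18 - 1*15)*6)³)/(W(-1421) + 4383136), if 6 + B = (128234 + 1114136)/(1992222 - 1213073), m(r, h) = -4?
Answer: -1512015849233/853835885693 ≈ -1.7709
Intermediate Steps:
B = -3432524/779149 (B = -6 + (128234 + 1114136)/(1992222 - 1213073) = -6 + 1242370/779149 = -3432524/779149 ≈ -4.4055)
W(y) = 292 (W(y) = -73*(-4) = 292)
(B + ((-18 - 1*15)*6)³)/(W(-1421) + 4383136) = (-3432524/779149 + ((-18 - 1*15)*6)³)/(292 + 4383136) = (-3432524/779149 + ((-18 - 15)*6)³)/4383428 = (-3432524/779149 + (-33*6)³)*(1/4383428) = (-3432524/779149 + (-198)³)*(1/4383428) = (-3432524/779149 - 7762392)*(1/4383428) = -6048063396932/779149*1/4383428 = -1512015849233/853835885693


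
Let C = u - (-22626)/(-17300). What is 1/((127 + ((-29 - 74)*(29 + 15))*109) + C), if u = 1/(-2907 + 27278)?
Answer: -210809150/104110693328623 ≈ -2.0249e-6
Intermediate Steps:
u = 1/24371 ≈ 4.1032e-5
C = -275700473/210809150 (C = 1/24371 - (-22626)/(-17300) = 1/24371 - (-22626)*(-1)/17300 = 1/24371 - 1*11313/8650 = 1/24371 - 11313/8650 = -275700473/210809150 ≈ -1.3078)
1/((127 + ((-29 - 74)*(29 + 15))*109) + C) = 1/((127 + ((-29 - 74)*(29 + 15))*109) - 275700473/210809150) = 1/((127 - 103*44*109) - 275700473/210809150) = 1/((127 - 4532*109) - 275700473/210809150) = 1/((127 - 493988) - 275700473/210809150) = 1/(-493861 - 275700473/210809150) = 1/(-104110693328623/210809150) = -210809150/104110693328623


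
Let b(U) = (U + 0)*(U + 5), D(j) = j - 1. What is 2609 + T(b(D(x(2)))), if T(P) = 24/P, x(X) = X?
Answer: 2613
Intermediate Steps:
D(j) = -1 + j
b(U) = U*(5 + U)
2609 + T(b(D(x(2)))) = 2609 + 24/(((-1 + 2)*(5 + (-1 + 2)))) = 2609 + 24/((1*(5 + 1))) = 2609 + 24/((1*6)) = 2609 + 24/6 = 2609 + 24*(1/6) = 2609 + 4 = 2613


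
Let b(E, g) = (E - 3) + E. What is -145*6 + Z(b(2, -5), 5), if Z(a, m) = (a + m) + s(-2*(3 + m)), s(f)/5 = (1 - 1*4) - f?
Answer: -799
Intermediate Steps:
b(E, g) = -3 + 2*E (b(E, g) = (-3 + E) + E = -3 + 2*E)
s(f) = -15 - 5*f (s(f) = 5*((1 - 1*4) - f) = 5*((1 - 4) - f) = 5*(-3 - f) = -15 - 5*f)
Z(a, m) = 15 + a + 11*m (Z(a, m) = (a + m) + (-15 - (-10)*(3 + m)) = (a + m) + (-15 - 5*(-6 - 2*m)) = (a + m) + (-15 + (30 + 10*m)) = (a + m) + (15 + 10*m) = 15 + a + 11*m)
-145*6 + Z(b(2, -5), 5) = -145*6 + (15 + (-3 + 2*2) + 11*5) = -870 + (15 + (-3 + 4) + 55) = -870 + (15 + 1 + 55) = -870 + 71 = -799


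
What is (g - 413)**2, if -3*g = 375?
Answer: 289444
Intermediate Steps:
g = -125 (g = -1/3*375 = -125)
(g - 413)**2 = (-125 - 413)**2 = (-538)**2 = 289444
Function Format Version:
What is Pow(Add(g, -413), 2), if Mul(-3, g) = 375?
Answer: 289444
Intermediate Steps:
g = -125 (g = Mul(Rational(-1, 3), 375) = -125)
Pow(Add(g, -413), 2) = Pow(Add(-125, -413), 2) = Pow(-538, 2) = 289444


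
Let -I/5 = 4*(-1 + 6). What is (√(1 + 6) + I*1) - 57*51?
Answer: -3007 + √7 ≈ -3004.4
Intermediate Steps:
I = -100 (I = -20*(-1 + 6) = -20*5 = -5*20 = -100)
(√(1 + 6) + I*1) - 57*51 = (√(1 + 6) - 100*1) - 57*51 = (√7 - 100) - 2907 = (-100 + √7) - 2907 = -3007 + √7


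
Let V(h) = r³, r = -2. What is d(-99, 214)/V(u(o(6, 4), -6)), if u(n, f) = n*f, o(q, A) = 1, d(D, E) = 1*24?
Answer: -3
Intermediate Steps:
d(D, E) = 24
u(n, f) = f*n
V(h) = -8 (V(h) = (-2)³ = -8)
d(-99, 214)/V(u(o(6, 4), -6)) = 24/(-8) = 24*(-⅛) = -3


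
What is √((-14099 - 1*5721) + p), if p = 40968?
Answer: 2*√5287 ≈ 145.42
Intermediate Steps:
√((-14099 - 1*5721) + p) = √((-14099 - 1*5721) + 40968) = √((-14099 - 5721) + 40968) = √(-19820 + 40968) = √21148 = 2*√5287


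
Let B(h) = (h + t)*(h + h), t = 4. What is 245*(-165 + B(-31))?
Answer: 369705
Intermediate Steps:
B(h) = 2*h*(4 + h) (B(h) = (h + 4)*(h + h) = (4 + h)*(2*h) = 2*h*(4 + h))
245*(-165 + B(-31)) = 245*(-165 + 2*(-31)*(4 - 31)) = 245*(-165 + 2*(-31)*(-27)) = 245*(-165 + 1674) = 245*1509 = 369705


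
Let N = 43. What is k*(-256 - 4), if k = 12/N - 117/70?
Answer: 108966/301 ≈ 362.01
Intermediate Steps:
k = -4191/3010 (k = 12/43 - 117/70 = -4191/3010 ≈ -1.3924)
k*(-256 - 4) = -4191*(-256 - 4)/3010 = -4191/3010*(-260) = 108966/301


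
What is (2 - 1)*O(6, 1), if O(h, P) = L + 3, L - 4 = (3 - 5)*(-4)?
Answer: 15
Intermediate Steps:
L = 12 (L = 4 + (3 - 5)*(-4) = 4 - 2*(-4) = 4 + 8 = 12)
O(h, P) = 15 (O(h, P) = 12 + 3 = 15)
(2 - 1)*O(6, 1) = (2 - 1)*15 = 1*15 = 15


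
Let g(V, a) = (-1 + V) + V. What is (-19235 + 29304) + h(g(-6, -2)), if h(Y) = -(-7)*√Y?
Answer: 10069 + 7*I*√13 ≈ 10069.0 + 25.239*I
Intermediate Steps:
g(V, a) = -1 + 2*V
h(Y) = 7*√Y
(-19235 + 29304) + h(g(-6, -2)) = (-19235 + 29304) + 7*√(-1 + 2*(-6)) = 10069 + 7*√(-1 - 12) = 10069 + 7*√(-13) = 10069 + 7*(I*√13) = 10069 + 7*I*√13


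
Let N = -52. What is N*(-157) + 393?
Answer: 8557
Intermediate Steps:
N*(-157) + 393 = -52*(-157) + 393 = 8164 + 393 = 8557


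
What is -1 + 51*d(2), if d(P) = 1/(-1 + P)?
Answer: 50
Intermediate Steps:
-1 + 51*d(2) = -1 + 51/(-1 + 2) = -1 + 51/1 = -1 + 51*1 = -1 + 51 = 50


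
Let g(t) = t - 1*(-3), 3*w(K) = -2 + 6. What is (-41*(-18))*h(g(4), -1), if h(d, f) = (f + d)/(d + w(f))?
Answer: 13284/25 ≈ 531.36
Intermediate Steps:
w(K) = 4/3 (w(K) = (-2 + 6)/3 = (⅓)*4 = 4/3)
g(t) = 3 + t (g(t) = t + 3 = 3 + t)
h(d, f) = (d + f)/(4/3 + d) (h(d, f) = (f + d)/(d + 4/3) = (d + f)/(4/3 + d))
(-41*(-18))*h(g(4), -1) = (-41*(-18))*(3*((3 + 4) - 1)/(4 + 3*(3 + 4))) = 738*(3*(7 - 1)/(4 + 3*7)) = 738*(3*6/(4 + 21)) = 738*(3*6/25) = 738*(3*(1/25)*6) = 738*(18/25) = 13284/25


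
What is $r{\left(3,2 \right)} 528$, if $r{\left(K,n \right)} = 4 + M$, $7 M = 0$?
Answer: $2112$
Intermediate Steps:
$M = 0$ ($M = \frac{1}{7} \cdot 0 = 0$)
$r{\left(K,n \right)} = 4$ ($r{\left(K,n \right)} = 4 + 0 = 4$)
$r{\left(3,2 \right)} 528 = 4 \cdot 528 = 2112$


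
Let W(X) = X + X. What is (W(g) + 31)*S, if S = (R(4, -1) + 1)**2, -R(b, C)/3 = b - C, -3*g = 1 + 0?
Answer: 17836/3 ≈ 5945.3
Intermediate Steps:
g = -1/3 (g = -(1 + 0)/3 = -1/3*1 = -1/3 ≈ -0.33333)
R(b, C) = -3*b + 3*C (R(b, C) = -3*(b - C) = -3*b + 3*C)
W(X) = 2*X
S = 196 (S = ((-3*4 + 3*(-1)) + 1)**2 = ((-12 - 3) + 1)**2 = (-15 + 1)**2 = (-14)**2 = 196)
(W(g) + 31)*S = (2*(-1/3) + 31)*196 = (-2/3 + 31)*196 = (91/3)*196 = 17836/3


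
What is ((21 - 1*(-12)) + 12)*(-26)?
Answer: -1170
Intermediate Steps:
((21 - 1*(-12)) + 12)*(-26) = ((21 + 12) + 12)*(-26) = (33 + 12)*(-26) = 45*(-26) = -1170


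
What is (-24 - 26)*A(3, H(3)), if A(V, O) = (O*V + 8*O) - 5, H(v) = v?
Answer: -1400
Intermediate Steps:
A(V, O) = -5 + 8*O + O*V (A(V, O) = (8*O + O*V) - 5 = -5 + 8*O + O*V)
(-24 - 26)*A(3, H(3)) = (-24 - 26)*(-5 + 8*3 + 3*3) = -50*(-5 + 24 + 9) = -50*28 = -1400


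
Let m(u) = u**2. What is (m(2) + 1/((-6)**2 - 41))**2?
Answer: 361/25 ≈ 14.440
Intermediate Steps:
(m(2) + 1/((-6)**2 - 41))**2 = (2**2 + 1/((-6)**2 - 41))**2 = (4 + 1/(36 - 41))**2 = (4 + 1/(-5))**2 = (4 - 1/5)**2 = (19/5)**2 = 361/25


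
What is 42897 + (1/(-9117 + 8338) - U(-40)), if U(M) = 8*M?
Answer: 33666042/779 ≈ 43217.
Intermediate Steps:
42897 + (1/(-9117 + 8338) - U(-40)) = 42897 + (1/(-9117 + 8338) - 8*(-40)) = 42897 + (1/(-779) - 1*(-320)) = 42897 + (-1/779 + 320) = 42897 + 249279/779 = 33666042/779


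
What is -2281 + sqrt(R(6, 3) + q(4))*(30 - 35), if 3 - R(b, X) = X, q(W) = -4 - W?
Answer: -2281 - 10*I*sqrt(2) ≈ -2281.0 - 14.142*I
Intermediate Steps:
R(b, X) = 3 - X
-2281 + sqrt(R(6, 3) + q(4))*(30 - 35) = -2281 + sqrt((3 - 1*3) + (-4 - 1*4))*(30 - 35) = -2281 + sqrt((3 - 3) + (-4 - 4))*(-5) = -2281 + sqrt(0 - 8)*(-5) = -2281 + sqrt(-8)*(-5) = -2281 + (2*I*sqrt(2))*(-5) = -2281 - 10*I*sqrt(2)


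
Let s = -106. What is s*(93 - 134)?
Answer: 4346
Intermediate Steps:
s*(93 - 134) = -106*(93 - 134) = -106*(-41) = 4346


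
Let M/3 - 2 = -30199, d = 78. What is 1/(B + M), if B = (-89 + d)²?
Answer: -1/90470 ≈ -1.1053e-5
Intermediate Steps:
M = -90591 (M = 6 + 3*(-30199) = 6 - 90597 = -90591)
B = 121 (B = (-89 + 78)² = (-11)² = 121)
1/(B + M) = 1/(121 - 90591) = 1/(-90470) = -1/90470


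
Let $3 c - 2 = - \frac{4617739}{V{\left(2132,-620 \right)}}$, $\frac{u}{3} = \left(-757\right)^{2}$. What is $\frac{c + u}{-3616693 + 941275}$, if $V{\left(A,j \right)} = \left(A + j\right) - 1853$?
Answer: $- \frac{881652901}{1368476307} \approx -0.64426$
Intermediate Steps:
$V{\left(A,j \right)} = -1853 + A + j$
$u = 1719147$ ($u = 3 \left(-757\right)^{2} = 3 \cdot 573049 = 1719147$)
$c = \frac{4618421}{1023}$ ($c = \frac{2}{3} + \frac{\left(-4617739\right) \frac{1}{-1853 + 2132 - 620}}{3} = \frac{2}{3} + \frac{\left(-4617739\right) \frac{1}{-341}}{3} = \frac{2}{3} + \frac{\left(-4617739\right) \left(- \frac{1}{341}\right)}{3} = \frac{2}{3} + \frac{1}{3} \cdot \frac{4617739}{341} = \frac{2}{3} + \frac{4617739}{1023} = \frac{4618421}{1023} \approx 4514.6$)
$\frac{c + u}{-3616693 + 941275} = \frac{\frac{4618421}{1023} + 1719147}{-3616693 + 941275} = \frac{1763305802}{1023 \left(-2675418\right)} = \frac{1763305802}{1023} \left(- \frac{1}{2675418}\right) = - \frac{881652901}{1368476307}$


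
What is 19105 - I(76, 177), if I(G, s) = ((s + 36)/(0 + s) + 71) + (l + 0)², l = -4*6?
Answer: 1088951/59 ≈ 18457.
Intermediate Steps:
l = -24
I(G, s) = 647 + (36 + s)/s (I(G, s) = ((s + 36)/(0 + s) + 71) + (-24 + 0)² = ((36 + s)/s + 71) + (-24)² = ((36 + s)/s + 71) + 576 = (71 + (36 + s)/s) + 576 = 647 + (36 + s)/s)
19105 - I(76, 177) = 19105 - (648 + 36/177) = 19105 - (648 + 36*(1/177)) = 19105 - (648 + 12/59) = 19105 - 1*38244/59 = 19105 - 38244/59 = 1088951/59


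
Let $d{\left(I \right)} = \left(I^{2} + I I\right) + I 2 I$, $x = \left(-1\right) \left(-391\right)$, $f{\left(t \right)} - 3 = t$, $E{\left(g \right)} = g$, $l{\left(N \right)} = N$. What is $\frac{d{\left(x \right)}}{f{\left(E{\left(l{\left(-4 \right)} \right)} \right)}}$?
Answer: $-611524$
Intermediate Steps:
$f{\left(t \right)} = 3 + t$
$x = 391$
$d{\left(I \right)} = 4 I^{2}$ ($d{\left(I \right)} = \left(I^{2} + I^{2}\right) + 2 I I = 2 I^{2} + 2 I^{2} = 4 I^{2}$)
$\frac{d{\left(x \right)}}{f{\left(E{\left(l{\left(-4 \right)} \right)} \right)}} = \frac{4 \cdot 391^{2}}{3 - 4} = \frac{4 \cdot 152881}{-1} = 611524 \left(-1\right) = -611524$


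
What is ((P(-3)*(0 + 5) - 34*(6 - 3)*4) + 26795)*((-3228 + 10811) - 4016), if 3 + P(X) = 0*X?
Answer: 94068924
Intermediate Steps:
P(X) = -3 (P(X) = -3 + 0*X = -3 + 0 = -3)
((P(-3)*(0 + 5) - 34*(6 - 3)*4) + 26795)*((-3228 + 10811) - 4016) = ((-3*(0 + 5) - 34*(6 - 3)*4) + 26795)*((-3228 + 10811) - 4016) = ((-3*5 - 102*4) + 26795)*(7583 - 4016) = ((-15 - 34*12) + 26795)*3567 = ((-15 - 408) + 26795)*3567 = (-423 + 26795)*3567 = 26372*3567 = 94068924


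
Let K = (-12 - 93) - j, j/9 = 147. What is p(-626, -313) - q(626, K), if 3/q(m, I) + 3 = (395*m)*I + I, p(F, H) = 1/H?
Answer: -117700684/36840412061 ≈ -0.0031949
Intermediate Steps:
j = 1323 (j = 9*147 = 1323)
K = -1428 (K = (-12 - 93) - 1*1323 = -105 - 1323 = -1428)
q(m, I) = 3/(-3 + I + 395*I*m) (q(m, I) = 3/(-3 + ((395*m)*I + I)) = 3/(-3 + (395*I*m + I)) = 3/(-3 + (I + 395*I*m)) = 3/(-3 + I + 395*I*m))
p(-626, -313) - q(626, K) = 1/(-313) - 3/(-3 - 1428 + 395*(-1428)*626) = -1/313 - 3/(-3 - 1428 - 353101560) = -1/313 - 3/(-353102991) = -1/313 - 3*(-1)/353102991 = -1/313 - 1*(-1/117700997) = -1/313 + 1/117700997 = -117700684/36840412061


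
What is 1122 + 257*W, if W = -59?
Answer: -14041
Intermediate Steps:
1122 + 257*W = 1122 + 257*(-59) = 1122 - 15163 = -14041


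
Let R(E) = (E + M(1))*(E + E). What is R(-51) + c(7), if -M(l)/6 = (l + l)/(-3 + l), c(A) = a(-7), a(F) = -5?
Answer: 4585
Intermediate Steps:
c(A) = -5
M(l) = -12*l/(-3 + l) (M(l) = -6*(l + l)/(-3 + l) = -6*2*l/(-3 + l) = -12*l/(-3 + l))
R(E) = 2*E*(6 + E) (R(E) = (E - 12*1/(-3 + 1))*(E + E) = (E - 12*1/(-2))*(2*E) = (E - 12*1*(-½))*(2*E) = (E + 6)*(2*E) = (6 + E)*(2*E) = 2*E*(6 + E))
R(-51) + c(7) = 2*(-51)*(6 - 51) - 5 = 2*(-51)*(-45) - 5 = 4590 - 5 = 4585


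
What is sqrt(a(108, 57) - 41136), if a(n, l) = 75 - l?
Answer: I*sqrt(41118) ≈ 202.78*I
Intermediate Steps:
sqrt(a(108, 57) - 41136) = sqrt((75 - 1*57) - 41136) = sqrt((75 - 57) - 41136) = sqrt(18 - 41136) = sqrt(-41118) = I*sqrt(41118)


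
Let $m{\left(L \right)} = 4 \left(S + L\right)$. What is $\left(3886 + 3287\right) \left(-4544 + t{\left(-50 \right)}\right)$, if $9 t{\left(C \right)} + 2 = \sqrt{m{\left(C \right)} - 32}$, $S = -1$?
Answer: $-32595706 + 1594 i \sqrt{59} \approx -3.2596 \cdot 10^{7} + 12244.0 i$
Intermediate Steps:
$m{\left(L \right)} = -4 + 4 L$ ($m{\left(L \right)} = 4 \left(-1 + L\right) = -4 + 4 L$)
$t{\left(C \right)} = - \frac{2}{9} + \frac{\sqrt{-36 + 4 C}}{9}$ ($t{\left(C \right)} = - \frac{2}{9} + \frac{\sqrt{\left(-4 + 4 C\right) - 32}}{9} = - \frac{2}{9} + \frac{\sqrt{-36 + 4 C}}{9}$)
$\left(3886 + 3287\right) \left(-4544 + t{\left(-50 \right)}\right) = \left(3886 + 3287\right) \left(-4544 - \left(\frac{2}{9} - \frac{2 \sqrt{-9 - 50}}{9}\right)\right) = 7173 \left(-4544 - \left(\frac{2}{9} - \frac{2 \sqrt{-59}}{9}\right)\right) = 7173 \left(-4544 - \left(\frac{2}{9} - \frac{2 i \sqrt{59}}{9}\right)\right) = 7173 \left(- \frac{40898}{9} + \frac{2 i \sqrt{59}}{9}\right) = -32595706 + 1594 i \sqrt{59}$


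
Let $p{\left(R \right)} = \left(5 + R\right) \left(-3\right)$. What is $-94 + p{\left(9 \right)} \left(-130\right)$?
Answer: $5366$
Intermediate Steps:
$p{\left(R \right)} = -15 - 3 R$
$-94 + p{\left(9 \right)} \left(-130\right) = -94 + \left(-15 - 27\right) \left(-130\right) = -94 - -5460 = -94 + 5460 = 5366$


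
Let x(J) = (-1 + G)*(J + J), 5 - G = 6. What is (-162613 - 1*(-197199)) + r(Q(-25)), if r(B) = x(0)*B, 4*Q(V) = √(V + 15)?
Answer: 34586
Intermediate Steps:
G = -1 (G = 5 - 1*6 = 5 - 6 = -1)
Q(V) = √(15 + V)/4 (Q(V) = √(V + 15)/4 = √(15 + V)/4)
x(J) = -4*J (x(J) = (-1 - 1)*(J + J) = -4*J)
r(B) = 0 (r(B) = (-4*0)*B = 0*B = 0)
(-162613 - 1*(-197199)) + r(Q(-25)) = (-162613 - 1*(-197199)) + 0 = (-162613 + 197199) + 0 = 34586 + 0 = 34586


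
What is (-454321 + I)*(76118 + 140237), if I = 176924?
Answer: -60016227935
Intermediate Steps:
(-454321 + I)*(76118 + 140237) = (-454321 + 176924)*(76118 + 140237) = -277397*216355 = -60016227935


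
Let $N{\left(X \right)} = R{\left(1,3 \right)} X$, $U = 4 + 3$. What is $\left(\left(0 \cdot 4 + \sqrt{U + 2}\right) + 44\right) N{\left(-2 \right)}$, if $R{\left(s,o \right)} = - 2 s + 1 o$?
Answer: $-94$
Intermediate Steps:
$U = 7$
$R{\left(s,o \right)} = o - 2 s$ ($R{\left(s,o \right)} = - 2 s + o = o - 2 s$)
$N{\left(X \right)} = X$ ($N{\left(X \right)} = \left(3 - 2\right) X = 1 X = X$)
$\left(\left(0 \cdot 4 + \sqrt{U + 2}\right) + 44\right) N{\left(-2 \right)} = \left(\left(0 \cdot 4 + \sqrt{7 + 2}\right) + 44\right) \left(-2\right) = \left(\left(0 + \sqrt{9}\right) + 44\right) \left(-2\right) = \left(\left(0 + 3\right) + 44\right) \left(-2\right) = \left(3 + 44\right) \left(-2\right) = 47 \left(-2\right) = -94$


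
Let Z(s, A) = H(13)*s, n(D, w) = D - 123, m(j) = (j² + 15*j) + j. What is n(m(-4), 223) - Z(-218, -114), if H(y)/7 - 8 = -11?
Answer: -4749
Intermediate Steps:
m(j) = j² + 16*j
n(D, w) = -123 + D
H(y) = -21 (H(y) = 56 + 7*(-11) = 56 - 77 = -21)
Z(s, A) = -21*s
n(m(-4), 223) - Z(-218, -114) = (-123 - 4*(16 - 4)) - (-21)*(-218) = (-123 - 4*12) - 1*4578 = (-123 - 48) - 4578 = -171 - 4578 = -4749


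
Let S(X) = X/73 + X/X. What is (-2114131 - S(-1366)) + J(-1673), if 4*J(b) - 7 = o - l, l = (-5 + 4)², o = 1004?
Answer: -308623675/146 ≈ -2.1139e+6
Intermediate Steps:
l = 1 (l = (-1)² = 1)
S(X) = 1 + X/73 (S(X) = X*(1/73) + 1 = X/73 + 1 = 1 + X/73)
J(b) = 505/2 (J(b) = 7/4 + (1004 - 1*1)/4 = 7/4 + (1004 - 1)/4 = 7/4 + (¼)*1003 = 7/4 + 1003/4 = 505/2)
(-2114131 - S(-1366)) + J(-1673) = (-2114131 - (1 + (1/73)*(-1366))) + 505/2 = (-2114131 - (1 - 1366/73)) + 505/2 = (-2114131 - 1*(-1293/73)) + 505/2 = (-2114131 + 1293/73) + 505/2 = -154330270/73 + 505/2 = -308623675/146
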